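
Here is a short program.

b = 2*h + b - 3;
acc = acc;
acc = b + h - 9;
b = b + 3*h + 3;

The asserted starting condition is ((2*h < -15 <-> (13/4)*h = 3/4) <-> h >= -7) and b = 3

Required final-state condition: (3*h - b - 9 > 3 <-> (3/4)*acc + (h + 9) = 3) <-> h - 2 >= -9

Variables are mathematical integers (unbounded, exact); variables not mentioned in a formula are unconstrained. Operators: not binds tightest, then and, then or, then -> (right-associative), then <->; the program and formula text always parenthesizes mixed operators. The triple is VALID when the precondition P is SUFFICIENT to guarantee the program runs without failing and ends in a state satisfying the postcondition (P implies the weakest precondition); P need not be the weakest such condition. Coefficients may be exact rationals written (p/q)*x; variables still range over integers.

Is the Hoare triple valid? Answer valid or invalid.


Working backward. After the program, the postcondition (3*h - b - 9 > 3 <-> (3/4)*acc + (h + 9) = 3) <-> h - 2 >= -9 must hold; in canonical form it is (3*h > b + 12 <-> (3/4)*acc + h = -6) <-> h >= -7.
Before b := b + 3*h + 3: (b < -15 <-> (3/4)*acc + h = -6) <-> h >= -7
Before acc := b + h - 9: (b < -15 <-> (3/4)*b + (7/4)*h = 3/4) <-> h >= -7
Before acc := acc: (b < -15 <-> (3/4)*b + (7/4)*h = 3/4) <-> h >= -7
Before b := 2*h + b - 3: (b + 2*h < -12 <-> (3/4)*b + (13/4)*h = 3) <-> h >= -7
The weakest precondition is (b + 2*h < -12 <-> (3/4)*b + (13/4)*h = 3) <-> h >= -7.
Check whether ((2*h < -15 <-> (13/4)*h = 3/4) <-> h >= -7) and b = 3 implies it.
Every state satisfying the precondition satisfies the weakest precondition: the implication holds.
Answer: valid


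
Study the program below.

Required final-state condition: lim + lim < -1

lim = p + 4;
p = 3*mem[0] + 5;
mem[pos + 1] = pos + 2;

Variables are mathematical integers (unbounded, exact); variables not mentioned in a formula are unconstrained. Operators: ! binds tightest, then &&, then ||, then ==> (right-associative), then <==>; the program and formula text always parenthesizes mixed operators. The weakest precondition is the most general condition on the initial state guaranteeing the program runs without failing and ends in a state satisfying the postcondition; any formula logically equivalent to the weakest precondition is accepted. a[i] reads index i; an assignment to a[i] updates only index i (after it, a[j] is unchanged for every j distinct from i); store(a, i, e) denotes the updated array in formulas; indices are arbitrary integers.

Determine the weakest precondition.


Working backward. After the program, the postcondition lim + lim < -1 must hold; in canonical form it is 2*lim < -1.
Before mem[pos + 1] := pos + 2: 2*lim < -1
Before p := 3*mem[0] + 5: 2*lim < -1
Before lim := p + 4: 2*p < -9
Answer: WP = 2*p < -9


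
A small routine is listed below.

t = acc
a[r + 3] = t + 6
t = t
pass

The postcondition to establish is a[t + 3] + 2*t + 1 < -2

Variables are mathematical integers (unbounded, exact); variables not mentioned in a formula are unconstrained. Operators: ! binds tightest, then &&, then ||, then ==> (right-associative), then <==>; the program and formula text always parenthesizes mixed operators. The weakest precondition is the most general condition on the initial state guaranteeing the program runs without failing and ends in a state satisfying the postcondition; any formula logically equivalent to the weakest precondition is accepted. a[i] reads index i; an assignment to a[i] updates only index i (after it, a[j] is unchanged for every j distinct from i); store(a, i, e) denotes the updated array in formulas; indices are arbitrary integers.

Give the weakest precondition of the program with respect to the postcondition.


Working backward. After the program, the postcondition a[t + 3] + 2*t + 1 < -2 must hold; in canonical form it is a[t + 3] + 2*t < -3.
Before skip: a[t + 3] + 2*t < -3
Before t := t: a[t + 3] + 2*t < -3
Before a[r + 3] := t + 6: store(a, r + 3, t + 6)[t + 3] + 2*t < -3
Before t := acc: store(a, r + 3, acc + 6)[acc + 3] + 2*acc < -3
Answer: WP = store(a, r + 3, acc + 6)[acc + 3] + 2*acc < -3


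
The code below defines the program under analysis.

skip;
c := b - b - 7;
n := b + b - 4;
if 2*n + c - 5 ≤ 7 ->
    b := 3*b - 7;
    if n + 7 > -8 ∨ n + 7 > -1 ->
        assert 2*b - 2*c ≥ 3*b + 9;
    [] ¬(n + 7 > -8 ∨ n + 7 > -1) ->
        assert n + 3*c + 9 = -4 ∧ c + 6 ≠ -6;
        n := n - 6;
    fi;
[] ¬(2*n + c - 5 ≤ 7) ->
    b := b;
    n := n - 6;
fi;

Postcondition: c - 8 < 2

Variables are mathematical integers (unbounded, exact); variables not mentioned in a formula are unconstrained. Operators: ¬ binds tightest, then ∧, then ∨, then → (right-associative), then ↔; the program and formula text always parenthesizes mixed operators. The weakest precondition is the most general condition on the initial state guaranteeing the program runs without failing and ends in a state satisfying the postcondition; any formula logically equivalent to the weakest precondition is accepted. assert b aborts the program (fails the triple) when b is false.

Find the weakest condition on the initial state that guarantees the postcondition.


Working backward. After the program, the postcondition c - 8 < 2 must hold; in canonical form it is c < 10.
Then branch requires ((n > -15 ∨ n > -8) → (3*b + 2*c ≤ -2 ∧ c < 10)) ∧ ((¬(n > -15 ∨ n > -8)) → (3*c + n = -13 ∧ c ≠ -12 ∧ c < 10)); else branch requires c < 10.
Before the if: (c + 2*n ≤ 12 → (((n > -15 ∨ n > -8) → (3*b + 2*c ≤ -2 ∧ c < 10)) ∧ ((¬(n > -15 ∨ n > -8)) → (3*c + n = -13 ∧ c ≠ -12 ∧ c < 10)))) ∧ ((¬(c + 2*n ≤ 12)) → c < 10)
Before n := b + b - 4: (4*b + c ≤ 20 → (((2*b > -11 ∨ 2*b > -4) → (3*b + 2*c ≤ -2 ∧ c < 10)) ∧ ((¬(2*b > -11 ∨ 2*b > -4)) → (2*b + 3*c = -9 ∧ c ≠ -12 ∧ c < 10)))) ∧ ((¬(4*b + c ≤ 20)) → c < 10)
Before c := b - b - 7: 4*b ≤ 27 → (((2*b > -11 ∨ 2*b > -4) → 3*b ≤ 12) ∧ ((¬(2*b > -11 ∨ 2*b > -4)) → 2*b = 12))
Before skip: 4*b ≤ 27 → (((2*b > -11 ∨ 2*b > -4) → 3*b ≤ 12) ∧ ((¬(2*b > -11 ∨ 2*b > -4)) → 2*b = 12))
Answer: WP = 4*b ≤ 27 → (((2*b > -11 ∨ 2*b > -4) → 3*b ≤ 12) ∧ ((¬(2*b > -11 ∨ 2*b > -4)) → 2*b = 12))


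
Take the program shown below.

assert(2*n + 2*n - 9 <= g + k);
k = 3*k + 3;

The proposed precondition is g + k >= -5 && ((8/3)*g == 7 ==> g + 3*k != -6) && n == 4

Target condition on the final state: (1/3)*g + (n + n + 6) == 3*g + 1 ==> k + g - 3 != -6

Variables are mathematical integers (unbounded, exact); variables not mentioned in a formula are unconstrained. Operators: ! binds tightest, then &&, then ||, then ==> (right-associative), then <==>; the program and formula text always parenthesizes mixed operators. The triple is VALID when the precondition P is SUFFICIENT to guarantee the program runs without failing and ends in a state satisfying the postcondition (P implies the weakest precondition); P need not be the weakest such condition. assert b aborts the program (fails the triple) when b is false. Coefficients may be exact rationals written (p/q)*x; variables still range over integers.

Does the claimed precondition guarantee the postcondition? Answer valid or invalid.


Working backward. After the program, the postcondition (1/3)*g + (n + n + 6) == 3*g + 1 ==> k + g - 3 != -6 must hold; in canonical form it is 2*n == (8/3)*g - 5 ==> g + k != -3.
Before k := 3*k + 3: 2*n == (8/3)*g - 5 ==> g + 3*k != -6
Before assert 2*n + 2*n - 9 <= g + k: 4*n <= g + k + 9 && (2*n == (8/3)*g - 5 ==> g + 3*k != -6)
The weakest precondition is 4*n <= g + k + 9 && (2*n == (8/3)*g - 5 ==> g + 3*k != -6).
Check whether g + k >= -5 && ((8/3)*g == 7 ==> g + 3*k != -6) && n == 4 implies it.
Countermodel: at the initial state g = -5, k = 0, n = 4, the precondition holds but the weakest precondition fails.
Answer: invalid


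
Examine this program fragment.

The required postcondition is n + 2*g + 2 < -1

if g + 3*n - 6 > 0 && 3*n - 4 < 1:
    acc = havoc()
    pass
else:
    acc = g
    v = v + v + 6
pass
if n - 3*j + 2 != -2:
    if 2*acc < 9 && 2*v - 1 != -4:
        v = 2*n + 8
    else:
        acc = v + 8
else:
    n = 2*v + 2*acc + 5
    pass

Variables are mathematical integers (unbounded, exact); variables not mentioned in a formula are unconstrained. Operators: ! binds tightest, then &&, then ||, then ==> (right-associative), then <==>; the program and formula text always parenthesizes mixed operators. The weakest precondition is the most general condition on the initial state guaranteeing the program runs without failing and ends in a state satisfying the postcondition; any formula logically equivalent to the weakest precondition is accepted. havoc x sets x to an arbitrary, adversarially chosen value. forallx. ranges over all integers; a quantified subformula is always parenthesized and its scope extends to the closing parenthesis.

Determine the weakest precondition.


Working backward. After the program, the postcondition n + 2*g + 2 < -1 must hold; in canonical form it is 2*g + n < -3.
Then branch requires ((2*acc < 9 && 2*v != -3) ==> 2*g + n < -3) && ((!(2*acc < 9 && 2*v != -3)) ==> 2*g + n < -3); else branch requires 2*acc + 2*g + 2*v < -8.
Before the if: (n != 3*j - 4 ==> (((2*acc < 9 && 2*v != -3) ==> 2*g + n < -3) && ((!(2*acc < 9 && 2*v != -3)) ==> 2*g + n < -3))) && ((!(n != 3*j - 4)) ==> 2*acc + 2*g + 2*v < -8)
Before skip: (n != 3*j - 4 ==> (((2*acc < 9 && 2*v != -3) ==> 2*g + n < -3) && ((!(2*acc < 9 && 2*v != -3)) ==> 2*g + n < -3))) && ((!(n != 3*j - 4)) ==> 2*acc + 2*g + 2*v < -8)
Then branch requires forall acc_1. ((n != 3*j - 4 ==> (((2*acc_1 < 9 && 2*v != -3) ==> 2*g + n < -3) && ((!(2*acc_1 < 9 && 2*v != -3)) ==> 2*g + n < -3))) && ((!(n != 3*j - 4)) ==> 2*acc_1 + 2*g + 2*v < -8)); else branch requires (n != 3*j - 4 ==> (((2*g < 9 && 4*v != -15) ==> 2*g + n < -3) && ((!(2*g < 9 && 4*v != -15)) ==> 2*g + n < -3))) && ((!(n != 3*j - 4)) ==> 4*g + 4*v < -20).
Before the if: ((g + 3*n > 6 && 3*n < 5) ==> (forall acc_1. ((n != 3*j - 4 ==> (((2*acc_1 < 9 && 2*v != -3) ==> 2*g + n < -3) && ((!(2*acc_1 < 9 && 2*v != -3)) ==> 2*g + n < -3))) && ((!(n != 3*j - 4)) ==> 2*acc_1 + 2*g + 2*v < -8)))) && ((!(g + 3*n > 6 && 3*n < 5)) ==> ((n != 3*j - 4 ==> (((2*g < 9 && 4*v != -15) ==> 2*g + n < -3) && ((!(2*g < 9 && 4*v != -15)) ==> 2*g + n < -3))) && ((!(n != 3*j - 4)) ==> 4*g + 4*v < -20)))
Answer: WP = ((g + 3*n > 6 && 3*n < 5) ==> (forall acc_1. ((n != 3*j - 4 ==> (((2*acc_1 < 9 && 2*v != -3) ==> 2*g + n < -3) && ((!(2*acc_1 < 9 && 2*v != -3)) ==> 2*g + n < -3))) && ((!(n != 3*j - 4)) ==> 2*acc_1 + 2*g + 2*v < -8)))) && ((!(g + 3*n > 6 && 3*n < 5)) ==> ((n != 3*j - 4 ==> (((2*g < 9 && 4*v != -15) ==> 2*g + n < -3) && ((!(2*g < 9 && 4*v != -15)) ==> 2*g + n < -3))) && ((!(n != 3*j - 4)) ==> 4*g + 4*v < -20)))


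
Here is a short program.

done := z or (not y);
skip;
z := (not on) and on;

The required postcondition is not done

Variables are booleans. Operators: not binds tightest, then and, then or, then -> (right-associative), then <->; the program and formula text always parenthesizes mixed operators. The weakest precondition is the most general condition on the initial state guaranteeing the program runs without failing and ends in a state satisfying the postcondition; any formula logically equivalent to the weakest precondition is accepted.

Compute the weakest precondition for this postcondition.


Working backward. After the program, not done must hold.
Before z := (not on) and on: not done
Before skip: not done
Before done := z or (not y): not (z or (not y))
Answer: WP = not (z or (not y))


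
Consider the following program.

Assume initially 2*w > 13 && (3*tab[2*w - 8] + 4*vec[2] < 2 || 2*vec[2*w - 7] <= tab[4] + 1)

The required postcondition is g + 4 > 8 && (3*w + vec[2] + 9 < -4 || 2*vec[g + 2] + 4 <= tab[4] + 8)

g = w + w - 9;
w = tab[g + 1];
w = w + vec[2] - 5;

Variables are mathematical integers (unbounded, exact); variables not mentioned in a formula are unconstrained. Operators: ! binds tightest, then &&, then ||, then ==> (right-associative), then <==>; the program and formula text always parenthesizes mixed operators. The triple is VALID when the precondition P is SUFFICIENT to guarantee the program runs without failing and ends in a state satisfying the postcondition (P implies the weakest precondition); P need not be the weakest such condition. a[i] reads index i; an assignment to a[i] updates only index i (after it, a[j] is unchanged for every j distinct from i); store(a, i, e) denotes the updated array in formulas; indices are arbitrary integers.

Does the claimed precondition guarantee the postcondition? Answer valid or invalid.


Working backward. After the program, the postcondition g + 4 > 8 && (3*w + vec[2] + 9 < -4 || 2*vec[g + 2] + 4 <= tab[4] + 8) must hold; in canonical form it is g > 4 && (vec[2] + 3*w < -13 || 2*vec[g + 2] <= tab[4] + 4).
Before w := w + vec[2] - 5: g > 4 && (4*vec[2] + 3*w < 2 || 2*vec[g + 2] <= tab[4] + 4)
Before w := tab[g + 1]: g > 4 && (3*tab[g + 1] + 4*vec[2] < 2 || 2*vec[g + 2] <= tab[4] + 4)
Before g := w + w - 9: 2*w > 13 && (3*tab[2*w - 8] + 4*vec[2] < 2 || 2*vec[2*w - 7] <= tab[4] + 4)
The weakest precondition is 2*w > 13 && (3*tab[2*w - 8] + 4*vec[2] < 2 || 2*vec[2*w - 7] <= tab[4] + 4).
Check whether 2*w > 13 && (3*tab[2*w - 8] + 4*vec[2] < 2 || 2*vec[2*w - 7] <= tab[4] + 1) implies it.
Every state satisfying the precondition satisfies the weakest precondition: the implication holds.
Answer: valid


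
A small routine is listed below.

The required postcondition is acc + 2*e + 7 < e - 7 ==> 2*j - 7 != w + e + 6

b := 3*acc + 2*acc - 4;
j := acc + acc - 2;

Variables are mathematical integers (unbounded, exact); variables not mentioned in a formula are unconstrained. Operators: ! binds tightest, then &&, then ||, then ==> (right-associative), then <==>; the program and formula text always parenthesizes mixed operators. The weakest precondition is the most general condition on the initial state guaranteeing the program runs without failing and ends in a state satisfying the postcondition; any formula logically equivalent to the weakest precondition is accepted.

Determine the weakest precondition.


Working backward. After the program, the postcondition acc + 2*e + 7 < e - 7 ==> 2*j - 7 != w + e + 6 must hold; in canonical form it is acc + e < -14 ==> 2*j != e + w + 13.
Before j := acc + acc - 2: acc + e < -14 ==> 4*acc != e + w + 17
Before b := 3*acc + 2*acc - 4: acc + e < -14 ==> 4*acc != e + w + 17
Answer: WP = acc + e < -14 ==> 4*acc != e + w + 17


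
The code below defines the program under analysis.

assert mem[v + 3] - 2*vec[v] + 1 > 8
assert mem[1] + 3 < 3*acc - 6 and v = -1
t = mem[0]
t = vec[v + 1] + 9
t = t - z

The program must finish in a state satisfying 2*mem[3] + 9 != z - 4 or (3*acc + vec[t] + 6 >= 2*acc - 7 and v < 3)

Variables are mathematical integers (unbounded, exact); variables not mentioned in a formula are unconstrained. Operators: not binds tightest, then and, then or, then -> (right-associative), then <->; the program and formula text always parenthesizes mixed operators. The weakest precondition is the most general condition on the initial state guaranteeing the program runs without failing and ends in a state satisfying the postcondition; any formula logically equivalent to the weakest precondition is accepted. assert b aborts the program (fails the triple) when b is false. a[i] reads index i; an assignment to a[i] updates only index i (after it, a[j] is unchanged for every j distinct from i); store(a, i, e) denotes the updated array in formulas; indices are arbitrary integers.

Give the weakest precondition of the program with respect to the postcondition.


Working backward. After the program, the postcondition 2*mem[3] + 9 != z - 4 or (3*acc + vec[t] + 6 >= 2*acc - 7 and v < 3) must hold; in canonical form it is 2*mem[3] != z - 13 or (vec[t] + acc >= -13 and v < 3).
Before t := t - z: 2*mem[3] != z - 13 or (vec[t - z] + acc >= -13 and v < 3)
Before t := vec[v + 1] + 9: 2*mem[3] != z - 13 or (vec[vec[v + 1] - z + 9] + acc >= -13 and v < 3)
Before t := mem[0]: 2*mem[3] != z - 13 or (vec[vec[v + 1] - z + 9] + acc >= -13 and v < 3)
Before assert mem[1] + 3 < 3*acc - 6 and v = -1: mem[1] < 3*acc - 9 and v = -1 and (2*mem[3] != z - 13 or (vec[vec[v + 1] - z + 9] + acc >= -13 and v < 3))
Before assert mem[v + 3] - 2*vec[v] + 1 > 8: mem[v + 3] > 2*vec[v] + 7 and mem[1] < 3*acc - 9 and v = -1 and (2*mem[3] != z - 13 or (vec[vec[v + 1] - z + 9] + acc >= -13 and v < 3))
Answer: WP = mem[v + 3] > 2*vec[v] + 7 and mem[1] < 3*acc - 9 and v = -1 and (2*mem[3] != z - 13 or (vec[vec[v + 1] - z + 9] + acc >= -13 and v < 3))


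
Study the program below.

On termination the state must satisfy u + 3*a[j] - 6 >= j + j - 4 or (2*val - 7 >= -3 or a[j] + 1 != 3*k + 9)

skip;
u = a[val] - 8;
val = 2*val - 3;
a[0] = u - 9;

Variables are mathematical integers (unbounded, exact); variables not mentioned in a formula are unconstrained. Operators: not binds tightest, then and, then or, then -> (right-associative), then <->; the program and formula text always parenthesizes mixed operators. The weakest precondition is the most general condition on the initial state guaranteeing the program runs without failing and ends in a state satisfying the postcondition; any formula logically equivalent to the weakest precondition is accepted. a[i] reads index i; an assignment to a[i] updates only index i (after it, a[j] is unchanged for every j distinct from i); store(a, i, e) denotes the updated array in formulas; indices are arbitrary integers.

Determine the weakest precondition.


Working backward. After the program, the postcondition u + 3*a[j] - 6 >= j + j - 4 or (2*val - 7 >= -3 or a[j] + 1 != 3*k + 9) must hold; in canonical form it is 3*a[j] + u >= 2*j + 2 or 2*val >= 4 or a[j] != 3*k + 8.
Before a[0] := u - 9: 3*store(a, 0, u - 9)[j] + u >= 2*j + 2 or 2*val >= 4 or store(a, 0, u - 9)[j] != 3*k + 8
Before val := 2*val - 3: 3*store(a, 0, u - 9)[j] + u >= 2*j + 2 or 4*val >= 10 or store(a, 0, u - 9)[j] != 3*k + 8
Before u := a[val] - 8: a[val] + 3*store(a, 0, a[val] - 17)[j] >= 2*j + 10 or 4*val >= 10 or store(a, 0, a[val] - 17)[j] != 3*k + 8
Before skip: a[val] + 3*store(a, 0, a[val] - 17)[j] >= 2*j + 10 or 4*val >= 10 or store(a, 0, a[val] - 17)[j] != 3*k + 8
Answer: WP = a[val] + 3*store(a, 0, a[val] - 17)[j] >= 2*j + 10 or 4*val >= 10 or store(a, 0, a[val] - 17)[j] != 3*k + 8


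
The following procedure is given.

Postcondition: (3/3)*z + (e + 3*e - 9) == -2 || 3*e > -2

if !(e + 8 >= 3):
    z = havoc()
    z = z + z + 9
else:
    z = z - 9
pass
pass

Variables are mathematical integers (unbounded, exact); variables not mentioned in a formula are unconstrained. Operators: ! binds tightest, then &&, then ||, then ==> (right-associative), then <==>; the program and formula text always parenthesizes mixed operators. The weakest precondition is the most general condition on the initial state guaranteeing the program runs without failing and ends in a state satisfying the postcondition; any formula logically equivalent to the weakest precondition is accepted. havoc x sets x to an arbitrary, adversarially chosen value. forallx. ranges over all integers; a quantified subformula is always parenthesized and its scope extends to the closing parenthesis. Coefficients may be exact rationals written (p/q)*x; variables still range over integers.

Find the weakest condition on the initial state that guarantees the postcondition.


Working backward. After the program, the postcondition (3/3)*z + (e + 3*e - 9) == -2 || 3*e > -2 must hold; in canonical form it is 4*e + z == 7 || 3*e > -2.
Before skip: 4*e + z == 7 || 3*e > -2
Before skip: 4*e + z == 7 || 3*e > -2
Then branch requires forall z_1. (4*e + 2*z_1 == -2 || 3*e > -2); else branch requires 4*e + z == 16 || 3*e > -2.
Before the if: ((!(e >= -5)) ==> (forall z_1. (4*e + 2*z_1 == -2 || 3*e > -2))) && (e >= -5 ==> (4*e + z == 16 || 3*e > -2))
Answer: WP = ((!(e >= -5)) ==> (forall z_1. (4*e + 2*z_1 == -2 || 3*e > -2))) && (e >= -5 ==> (4*e + z == 16 || 3*e > -2))


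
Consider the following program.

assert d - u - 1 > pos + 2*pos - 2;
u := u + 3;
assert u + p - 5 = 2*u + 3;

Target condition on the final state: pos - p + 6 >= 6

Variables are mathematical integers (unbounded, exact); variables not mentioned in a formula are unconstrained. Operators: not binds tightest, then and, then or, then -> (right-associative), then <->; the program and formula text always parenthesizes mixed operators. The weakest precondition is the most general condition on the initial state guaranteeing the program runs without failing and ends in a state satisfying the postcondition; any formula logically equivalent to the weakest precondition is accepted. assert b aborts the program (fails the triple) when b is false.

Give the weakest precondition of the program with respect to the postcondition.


Working backward. After the program, the postcondition pos - p + 6 >= 6 must hold; in canonical form it is pos >= p.
Before assert u + p - 5 = 2*u + 3: p = u + 8 and pos >= p
Before u := u + 3: p = u + 11 and pos >= p
Before assert d - u - 1 > pos + 2*pos - 2: d > 3*pos + u - 1 and p = u + 11 and pos >= p
Answer: WP = d > 3*pos + u - 1 and p = u + 11 and pos >= p


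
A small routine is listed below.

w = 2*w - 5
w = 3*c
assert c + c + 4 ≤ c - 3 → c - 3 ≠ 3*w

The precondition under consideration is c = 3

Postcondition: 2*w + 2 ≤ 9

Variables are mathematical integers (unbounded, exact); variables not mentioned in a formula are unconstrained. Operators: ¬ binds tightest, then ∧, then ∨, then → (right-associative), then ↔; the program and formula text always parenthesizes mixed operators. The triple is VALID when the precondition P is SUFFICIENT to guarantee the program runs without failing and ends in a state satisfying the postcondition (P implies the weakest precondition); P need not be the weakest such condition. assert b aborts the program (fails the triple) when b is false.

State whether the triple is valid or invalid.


Working backward. After the program, the postcondition 2*w + 2 ≤ 9 must hold; in canonical form it is 2*w ≤ 7.
Before assert c + c + 4 ≤ c - 3 → c - 3 ≠ 3*w: (c ≤ -7 → c ≠ 3*w + 3) ∧ 2*w ≤ 7
Before w := 3*c: (c ≤ -7 → 8*c ≠ -3) ∧ 6*c ≤ 7
Before w := 2*w - 5: (c ≤ -7 → 8*c ≠ -3) ∧ 6*c ≤ 7
The weakest precondition is (c ≤ -7 → 8*c ≠ -3) ∧ 6*c ≤ 7.
Check whether c = 3 implies it.
Countermodel: at the initial state c = 3, the precondition holds but the weakest precondition fails.
Answer: invalid


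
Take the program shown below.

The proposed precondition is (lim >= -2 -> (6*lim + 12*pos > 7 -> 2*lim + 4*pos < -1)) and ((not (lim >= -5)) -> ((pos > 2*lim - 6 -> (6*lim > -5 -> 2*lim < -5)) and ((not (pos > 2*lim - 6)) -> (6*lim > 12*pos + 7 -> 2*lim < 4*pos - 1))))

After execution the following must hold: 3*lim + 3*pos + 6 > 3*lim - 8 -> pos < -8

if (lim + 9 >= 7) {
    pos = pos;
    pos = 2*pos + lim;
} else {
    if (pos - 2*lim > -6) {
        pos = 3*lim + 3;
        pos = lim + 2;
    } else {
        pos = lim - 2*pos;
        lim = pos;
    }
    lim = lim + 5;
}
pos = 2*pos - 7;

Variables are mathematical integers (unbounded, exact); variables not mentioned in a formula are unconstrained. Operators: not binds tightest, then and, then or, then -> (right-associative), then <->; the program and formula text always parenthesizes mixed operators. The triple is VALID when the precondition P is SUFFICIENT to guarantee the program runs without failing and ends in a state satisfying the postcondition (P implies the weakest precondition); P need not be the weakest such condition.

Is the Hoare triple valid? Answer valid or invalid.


Working backward. After the program, the postcondition 3*lim + 3*pos + 6 > 3*lim - 8 -> pos < -8 must hold; in canonical form it is 3*pos > -14 -> pos < -8.
Before pos := 2*pos - 7: 6*pos > 7 -> 2*pos < -1
Then branch requires 6*lim + 12*pos > 7 -> 2*lim + 4*pos < -1; else branch requires (pos > 2*lim - 6 -> (6*lim > -5 -> 2*lim < -5)) and ((not (pos > 2*lim - 6)) -> (6*lim > 12*pos + 7 -> 2*lim < 4*pos - 1)).
Before the if: (lim >= -2 -> (6*lim + 12*pos > 7 -> 2*lim + 4*pos < -1)) and ((not (lim >= -2)) -> ((pos > 2*lim - 6 -> (6*lim > -5 -> 2*lim < -5)) and ((not (pos > 2*lim - 6)) -> (6*lim > 12*pos + 7 -> 2*lim < 4*pos - 1))))
The weakest precondition is (lim >= -2 -> (6*lim + 12*pos > 7 -> 2*lim + 4*pos < -1)) and ((not (lim >= -2)) -> ((pos > 2*lim - 6 -> (6*lim > -5 -> 2*lim < -5)) and ((not (pos > 2*lim - 6)) -> (6*lim > 12*pos + 7 -> 2*lim < 4*pos - 1)))).
Check whether (lim >= -2 -> (6*lim + 12*pos > 7 -> 2*lim + 4*pos < -1)) and ((not (lim >= -5)) -> ((pos > 2*lim - 6 -> (6*lim > -5 -> 2*lim < -5)) and ((not (pos > 2*lim - 6)) -> (6*lim > 12*pos + 7 -> 2*lim < 4*pos - 1)))) implies it.
Countermodel: at the initial state lim = -3, pos = -12, the precondition holds but the weakest precondition fails.
Answer: invalid


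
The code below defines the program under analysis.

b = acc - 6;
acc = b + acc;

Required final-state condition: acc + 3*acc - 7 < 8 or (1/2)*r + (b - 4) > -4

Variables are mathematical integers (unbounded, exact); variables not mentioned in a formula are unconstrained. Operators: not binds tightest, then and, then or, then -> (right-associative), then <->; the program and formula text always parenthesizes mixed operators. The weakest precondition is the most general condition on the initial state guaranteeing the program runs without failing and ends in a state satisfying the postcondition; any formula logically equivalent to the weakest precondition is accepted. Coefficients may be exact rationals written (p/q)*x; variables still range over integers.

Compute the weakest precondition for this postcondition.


Working backward. After the program, the postcondition acc + 3*acc - 7 < 8 or (1/2)*r + (b - 4) > -4 must hold; in canonical form it is 4*acc < 15 or b + (1/2)*r > 0.
Before acc := b + acc: 4*acc + 4*b < 15 or b + (1/2)*r > 0
Before b := acc - 6: 8*acc < 39 or acc + (1/2)*r > 6
Answer: WP = 8*acc < 39 or acc + (1/2)*r > 6


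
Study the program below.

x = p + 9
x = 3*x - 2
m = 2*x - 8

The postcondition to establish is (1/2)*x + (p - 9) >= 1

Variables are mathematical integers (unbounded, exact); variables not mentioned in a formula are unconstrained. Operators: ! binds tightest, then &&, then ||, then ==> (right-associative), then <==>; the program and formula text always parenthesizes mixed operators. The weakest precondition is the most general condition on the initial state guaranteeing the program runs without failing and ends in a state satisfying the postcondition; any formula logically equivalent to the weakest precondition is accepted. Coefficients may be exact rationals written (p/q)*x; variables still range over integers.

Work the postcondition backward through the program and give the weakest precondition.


Working backward. After the program, the postcondition (1/2)*x + (p - 9) >= 1 must hold; in canonical form it is p + (1/2)*x >= 10.
Before m := 2*x - 8: p + (1/2)*x >= 10
Before x := 3*x - 2: p + (3/2)*x >= 11
Before x := p + 9: (5/2)*p >= -5/2
Answer: WP = (5/2)*p >= -5/2


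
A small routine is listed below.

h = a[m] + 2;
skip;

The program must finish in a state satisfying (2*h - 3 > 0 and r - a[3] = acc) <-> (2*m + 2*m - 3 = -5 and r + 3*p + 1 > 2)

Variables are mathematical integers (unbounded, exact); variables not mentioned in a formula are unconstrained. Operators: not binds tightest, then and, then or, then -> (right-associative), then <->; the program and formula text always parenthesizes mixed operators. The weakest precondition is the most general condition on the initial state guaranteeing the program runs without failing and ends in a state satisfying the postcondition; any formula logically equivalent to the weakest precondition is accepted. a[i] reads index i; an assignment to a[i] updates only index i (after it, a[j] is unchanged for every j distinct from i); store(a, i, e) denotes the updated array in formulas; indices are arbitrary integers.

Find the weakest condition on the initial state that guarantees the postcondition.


Working backward. After the program, the postcondition (2*h - 3 > 0 and r - a[3] = acc) <-> (2*m + 2*m - 3 = -5 and r + 3*p + 1 > 2) must hold; in canonical form it is (2*h > 3 and r = a[3] + acc) <-> (4*m = -2 and 3*p + r > 1).
Before skip: (2*h > 3 and r = a[3] + acc) <-> (4*m = -2 and 3*p + r > 1)
Before h := a[m] + 2: (2*a[m] > -1 and r = a[3] + acc) <-> (4*m = -2 and 3*p + r > 1)
Answer: WP = (2*a[m] > -1 and r = a[3] + acc) <-> (4*m = -2 and 3*p + r > 1)


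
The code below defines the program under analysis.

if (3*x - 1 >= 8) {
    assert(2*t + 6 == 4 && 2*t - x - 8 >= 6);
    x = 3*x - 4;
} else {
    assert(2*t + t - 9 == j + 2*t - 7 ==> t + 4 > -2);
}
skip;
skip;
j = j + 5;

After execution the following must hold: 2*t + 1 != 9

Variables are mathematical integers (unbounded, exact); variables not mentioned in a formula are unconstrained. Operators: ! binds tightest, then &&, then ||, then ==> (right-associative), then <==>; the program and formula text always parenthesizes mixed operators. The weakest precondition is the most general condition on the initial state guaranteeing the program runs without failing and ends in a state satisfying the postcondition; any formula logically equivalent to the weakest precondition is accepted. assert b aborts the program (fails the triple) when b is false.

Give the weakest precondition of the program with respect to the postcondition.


Working backward. After the program, the postcondition 2*t + 1 != 9 must hold; in canonical form it is 2*t != 8.
Before j := j + 5: 2*t != 8
Before skip: 2*t != 8
Before skip: 2*t != 8
Then branch requires 2*t == -2 && 2*t >= x + 14 && 2*t != 8; else branch requires (t == j + 2 ==> t > -6) && 2*t != 8.
Before the if: (3*x >= 9 ==> (2*t == -2 && 2*t >= x + 14 && 2*t != 8)) && ((!(3*x >= 9)) ==> ((t == j + 2 ==> t > -6) && 2*t != 8))
Answer: WP = (3*x >= 9 ==> (2*t == -2 && 2*t >= x + 14 && 2*t != 8)) && ((!(3*x >= 9)) ==> ((t == j + 2 ==> t > -6) && 2*t != 8))


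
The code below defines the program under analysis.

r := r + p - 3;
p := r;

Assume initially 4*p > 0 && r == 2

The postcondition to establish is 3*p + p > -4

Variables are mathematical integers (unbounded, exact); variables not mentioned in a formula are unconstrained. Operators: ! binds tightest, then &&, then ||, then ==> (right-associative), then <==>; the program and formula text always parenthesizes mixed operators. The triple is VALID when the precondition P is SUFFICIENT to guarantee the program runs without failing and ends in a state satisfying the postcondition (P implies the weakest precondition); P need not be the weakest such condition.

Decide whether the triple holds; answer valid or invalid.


Working backward. After the program, the postcondition 3*p + p > -4 must hold; in canonical form it is 4*p > -4.
Before p := r: 4*r > -4
Before r := r + p - 3: 4*p + 4*r > 8
The weakest precondition is 4*p + 4*r > 8.
Check whether 4*p > 0 && r == 2 implies it.
Every state satisfying the precondition satisfies the weakest precondition: the implication holds.
Answer: valid


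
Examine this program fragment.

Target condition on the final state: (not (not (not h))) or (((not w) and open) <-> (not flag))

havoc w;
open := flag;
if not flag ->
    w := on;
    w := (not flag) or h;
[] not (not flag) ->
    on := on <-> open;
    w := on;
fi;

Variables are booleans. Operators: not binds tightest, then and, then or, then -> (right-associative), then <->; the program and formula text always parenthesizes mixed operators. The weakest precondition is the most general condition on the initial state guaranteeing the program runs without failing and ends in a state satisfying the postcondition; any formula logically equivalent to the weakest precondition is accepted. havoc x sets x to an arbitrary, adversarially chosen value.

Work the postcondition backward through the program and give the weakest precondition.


Working backward. After the program, the postcondition (not (not (not h))) or (((not w) and open) <-> (not flag)) must hold; in canonical form it is (not h) or (((not w) and open) <-> (not flag)).
Then branch requires (not h) or (((not ((not flag) or h)) and open) <-> (not flag)); else branch requires (not h) or (((not (on <-> open)) and open) <-> (not flag)).
Before the if: ((not flag) -> ((not h) or (((not ((not flag) or h)) and open) <-> (not flag)))) and (flag -> ((not h) or (((not (on <-> open)) and open) <-> (not flag))))
Before open := flag: ((not flag) -> ((not h) or (((not ((not flag) or h)) and flag) <-> (not flag)))) and (flag -> ((not h) or (((not (on <-> flag)) and flag) <-> (not flag))))
Before havoc w: ((not flag) -> ((not h) or (((not ((not flag) or h)) and flag) <-> (not flag)))) and (flag -> ((not h) or (((not (on <-> flag)) and flag) <-> (not flag))))
Answer: WP = ((not flag) -> ((not h) or (((not ((not flag) or h)) and flag) <-> (not flag)))) and (flag -> ((not h) or (((not (on <-> flag)) and flag) <-> (not flag))))


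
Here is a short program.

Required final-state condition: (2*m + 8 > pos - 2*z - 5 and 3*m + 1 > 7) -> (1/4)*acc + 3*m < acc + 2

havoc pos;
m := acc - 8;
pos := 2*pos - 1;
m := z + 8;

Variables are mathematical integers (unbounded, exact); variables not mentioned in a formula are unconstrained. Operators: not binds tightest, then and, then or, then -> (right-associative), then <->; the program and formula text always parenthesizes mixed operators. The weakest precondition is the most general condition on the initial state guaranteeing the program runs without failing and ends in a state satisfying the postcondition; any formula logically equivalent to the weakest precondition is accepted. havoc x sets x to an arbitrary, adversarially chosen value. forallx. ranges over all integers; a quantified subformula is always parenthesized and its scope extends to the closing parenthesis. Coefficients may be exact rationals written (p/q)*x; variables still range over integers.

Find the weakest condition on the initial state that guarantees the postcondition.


Working backward. After the program, the postcondition (2*m + 8 > pos - 2*z - 5 and 3*m + 1 > 7) -> (1/4)*acc + 3*m < acc + 2 must hold; in canonical form it is (2*m + 2*z > pos - 13 and 3*m > 6) -> 3*m < (3/4)*acc + 2.
Before m := z + 8: (4*z > pos - 29 and 3*z > -18) -> 3*z < (3/4)*acc - 22
Before pos := 2*pos - 1: (4*z > 2*pos - 30 and 3*z > -18) -> 3*z < (3/4)*acc - 22
Before m := acc - 8: (4*z > 2*pos - 30 and 3*z > -18) -> 3*z < (3/4)*acc - 22
Before havoc pos: forall pos_1. ((4*z > 2*pos_1 - 30 and 3*z > -18) -> 3*z < (3/4)*acc - 22)
Answer: WP = forall pos_1. ((4*z > 2*pos_1 - 30 and 3*z > -18) -> 3*z < (3/4)*acc - 22)


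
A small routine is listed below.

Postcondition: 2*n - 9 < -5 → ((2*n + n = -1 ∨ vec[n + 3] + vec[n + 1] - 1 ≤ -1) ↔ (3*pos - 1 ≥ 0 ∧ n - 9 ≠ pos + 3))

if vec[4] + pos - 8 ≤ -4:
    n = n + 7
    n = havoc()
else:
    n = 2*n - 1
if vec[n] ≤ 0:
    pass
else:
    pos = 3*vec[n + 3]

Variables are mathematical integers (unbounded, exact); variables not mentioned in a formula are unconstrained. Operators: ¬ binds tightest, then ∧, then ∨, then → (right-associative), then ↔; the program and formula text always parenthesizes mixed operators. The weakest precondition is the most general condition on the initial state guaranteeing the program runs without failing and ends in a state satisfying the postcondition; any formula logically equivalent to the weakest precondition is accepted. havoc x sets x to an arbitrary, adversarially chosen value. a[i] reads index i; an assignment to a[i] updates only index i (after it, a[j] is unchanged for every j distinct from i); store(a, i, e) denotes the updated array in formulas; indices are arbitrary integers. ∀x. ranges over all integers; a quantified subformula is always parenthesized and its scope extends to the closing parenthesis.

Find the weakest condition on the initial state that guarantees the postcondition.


Working backward. After the program, the postcondition 2*n - 9 < -5 → ((2*n + n = -1 ∨ vec[n + 3] + vec[n + 1] - 1 ≤ -1) ↔ (3*pos - 1 ≥ 0 ∧ n - 9 ≠ pos + 3)) must hold; in canonical form it is 2*n < 4 → ((3*n = -1 ∨ vec[n + 1] + vec[n + 3] ≤ 0) ↔ (3*pos ≥ 1 ∧ n ≠ pos + 12)).
Then branch requires 2*n < 4 → ((3*n = -1 ∨ vec[n + 1] + vec[n + 3] ≤ 0) ↔ (3*pos ≥ 1 ∧ n ≠ pos + 12)); else branch requires 2*n < 4 → ((3*n = -1 ∨ vec[n + 1] + vec[n + 3] ≤ 0) ↔ (9*vec[n + 3] ≥ 1 ∧ n ≠ 3*vec[n + 3] + 12)).
Before the if: (vec[n] ≤ 0 → (2*n < 4 → ((3*n = -1 ∨ vec[n + 1] + vec[n + 3] ≤ 0) ↔ (3*pos ≥ 1 ∧ n ≠ pos + 12)))) ∧ ((¬(vec[n] ≤ 0)) → (2*n < 4 → ((3*n = -1 ∨ vec[n + 1] + vec[n + 3] ≤ 0) ↔ (9*vec[n + 3] ≥ 1 ∧ n ≠ 3*vec[n + 3] + 12))))
Then branch requires ∀n_1. ((vec[n_1] ≤ 0 → (2*n_1 < 4 → ((3*n_1 = -1 ∨ vec[n_1 + 1] + vec[n_1 + 3] ≤ 0) ↔ (3*pos ≥ 1 ∧ n_1 ≠ pos + 12)))) ∧ ((¬(vec[n_1] ≤ 0)) → (2*n_1 < 4 → ((3*n_1 = -1 ∨ vec[n_1 + 1] + vec[n_1 + 3] ≤ 0) ↔ (9*vec[n_1 + 3] ≥ 1 ∧ n_1 ≠ 3*vec[n_1 + 3] + 12))))); else branch requires (vec[2*n - 1] ≤ 0 → (4*n < 6 → ((6*n = 2 ∨ vec[2*n + 2] + vec[2*n] ≤ 0) ↔ (3*pos ≥ 1 ∧ 2*n ≠ pos + 13)))) ∧ ((¬(vec[2*n - 1] ≤ 0)) → (4*n < 6 → ((6*n = 2 ∨ vec[2*n + 2] + vec[2*n] ≤ 0) ↔ (9*vec[2*n + 2] ≥ 1 ∧ 2*n ≠ 3*vec[2*n + 2] + 13)))).
Before the if: (vec[4] + pos ≤ 4 → (∀n_1. ((vec[n_1] ≤ 0 → (2*n_1 < 4 → ((3*n_1 = -1 ∨ vec[n_1 + 1] + vec[n_1 + 3] ≤ 0) ↔ (3*pos ≥ 1 ∧ n_1 ≠ pos + 12)))) ∧ ((¬(vec[n_1] ≤ 0)) → (2*n_1 < 4 → ((3*n_1 = -1 ∨ vec[n_1 + 1] + vec[n_1 + 3] ≤ 0) ↔ (9*vec[n_1 + 3] ≥ 1 ∧ n_1 ≠ 3*vec[n_1 + 3] + 12))))))) ∧ ((¬(vec[4] + pos ≤ 4)) → ((vec[2*n - 1] ≤ 0 → (4*n < 6 → ((6*n = 2 ∨ vec[2*n + 2] + vec[2*n] ≤ 0) ↔ (3*pos ≥ 1 ∧ 2*n ≠ pos + 13)))) ∧ ((¬(vec[2*n - 1] ≤ 0)) → (4*n < 6 → ((6*n = 2 ∨ vec[2*n + 2] + vec[2*n] ≤ 0) ↔ (9*vec[2*n + 2] ≥ 1 ∧ 2*n ≠ 3*vec[2*n + 2] + 13))))))
Answer: WP = (vec[4] + pos ≤ 4 → (∀n_1. ((vec[n_1] ≤ 0 → (2*n_1 < 4 → ((3*n_1 = -1 ∨ vec[n_1 + 1] + vec[n_1 + 3] ≤ 0) ↔ (3*pos ≥ 1 ∧ n_1 ≠ pos + 12)))) ∧ ((¬(vec[n_1] ≤ 0)) → (2*n_1 < 4 → ((3*n_1 = -1 ∨ vec[n_1 + 1] + vec[n_1 + 3] ≤ 0) ↔ (9*vec[n_1 + 3] ≥ 1 ∧ n_1 ≠ 3*vec[n_1 + 3] + 12))))))) ∧ ((¬(vec[4] + pos ≤ 4)) → ((vec[2*n - 1] ≤ 0 → (4*n < 6 → ((6*n = 2 ∨ vec[2*n + 2] + vec[2*n] ≤ 0) ↔ (3*pos ≥ 1 ∧ 2*n ≠ pos + 13)))) ∧ ((¬(vec[2*n - 1] ≤ 0)) → (4*n < 6 → ((6*n = 2 ∨ vec[2*n + 2] + vec[2*n] ≤ 0) ↔ (9*vec[2*n + 2] ≥ 1 ∧ 2*n ≠ 3*vec[2*n + 2] + 13))))))


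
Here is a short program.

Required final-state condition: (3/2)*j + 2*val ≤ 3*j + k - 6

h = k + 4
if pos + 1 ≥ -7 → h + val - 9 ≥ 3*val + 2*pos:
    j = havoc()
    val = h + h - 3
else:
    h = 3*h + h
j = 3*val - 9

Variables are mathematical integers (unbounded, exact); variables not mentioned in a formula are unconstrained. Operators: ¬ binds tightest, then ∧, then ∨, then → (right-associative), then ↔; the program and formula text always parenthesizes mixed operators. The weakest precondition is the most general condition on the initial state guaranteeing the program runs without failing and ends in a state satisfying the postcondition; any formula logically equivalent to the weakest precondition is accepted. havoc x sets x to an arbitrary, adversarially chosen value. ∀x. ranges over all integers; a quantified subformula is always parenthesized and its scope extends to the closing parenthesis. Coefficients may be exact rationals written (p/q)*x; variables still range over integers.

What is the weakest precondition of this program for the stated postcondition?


Working backward. After the program, the postcondition (3/2)*j + 2*val ≤ 3*j + k - 6 must hold; in canonical form it is 2*val ≤ (3/2)*j + k - 6.
Before j := 3*val - 9: k + (5/2)*val ≥ 39/2
Then branch requires 5*h + k ≥ 27; else branch requires k + (5/2)*val ≥ 39/2.
Before the if: ((pos ≥ -8 → h ≥ 2*pos + 2*val + 9) → 5*h + k ≥ 27) ∧ ((¬(pos ≥ -8 → h ≥ 2*pos + 2*val + 9)) → k + (5/2)*val ≥ 39/2)
Before h := k + 4: ((pos ≥ -8 → k ≥ 2*pos + 2*val + 5) → 6*k ≥ 7) ∧ ((¬(pos ≥ -8 → k ≥ 2*pos + 2*val + 5)) → k + (5/2)*val ≥ 39/2)
Answer: WP = ((pos ≥ -8 → k ≥ 2*pos + 2*val + 5) → 6*k ≥ 7) ∧ ((¬(pos ≥ -8 → k ≥ 2*pos + 2*val + 5)) → k + (5/2)*val ≥ 39/2)
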